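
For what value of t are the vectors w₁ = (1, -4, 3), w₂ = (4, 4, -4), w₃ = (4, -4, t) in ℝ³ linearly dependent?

Dependence holds iff the 3×3 matrix [w₁ w₂ w₃] is singular.
Expanding, det = 20*t - 48.
Setting this to zero gives t = 12/5.

t = 12/5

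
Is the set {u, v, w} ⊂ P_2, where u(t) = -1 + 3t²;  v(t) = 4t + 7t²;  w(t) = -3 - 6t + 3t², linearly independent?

linearly independent

Write each element as a coordinate vector in ℝ³ using {1, t, t²}.
Row-reduce the matrix whose columns are u, v, w.
The reduction yields 3 nonzero rows, so the rank is 3.
Since rank = 3 (the number of vectors), the set is linearly independent.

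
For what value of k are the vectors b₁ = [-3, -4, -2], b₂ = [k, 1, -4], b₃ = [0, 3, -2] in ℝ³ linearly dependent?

k = -15/7

The vectors are dependent exactly when the determinant of the matrix with rows b₁, b₂, b₃ vanishes.
Expanding, det = -14*k - 30.
Setting this to zero gives k = -15/7.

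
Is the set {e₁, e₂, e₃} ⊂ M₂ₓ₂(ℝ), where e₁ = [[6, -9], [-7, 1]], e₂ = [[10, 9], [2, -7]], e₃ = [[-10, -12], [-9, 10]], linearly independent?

Write each element as a coordinate vector in ℝ⁴ using {E₁₁, E₁₂, E₂₁, E₂₂}.
Place the vectors as rows of a 3×4 matrix and reduce to echelon form.
The reduction yields 3 nonzero rows, so the rank is 3.
Since rank = 3 (the number of vectors), the set is linearly independent.

linearly independent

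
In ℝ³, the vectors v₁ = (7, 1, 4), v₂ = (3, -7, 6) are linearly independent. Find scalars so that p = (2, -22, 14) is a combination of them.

Since v₁, v₂ are independent, the coefficients expressing p are uniquely determined by a linear system.
Row-reducing the augmented matrix gives the unique coefficients (c₁, c₂) = (-1, 3).

p = -v₁ + 3v₂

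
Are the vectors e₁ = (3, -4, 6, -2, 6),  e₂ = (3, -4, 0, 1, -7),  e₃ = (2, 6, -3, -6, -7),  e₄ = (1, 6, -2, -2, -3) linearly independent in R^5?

linearly independent

Place the vectors as rows of a 4×5 matrix and reduce to echelon form.
The reduction yields 4 nonzero rows, so the rank is 4.
Since rank = 4 (the number of vectors), the set is linearly independent.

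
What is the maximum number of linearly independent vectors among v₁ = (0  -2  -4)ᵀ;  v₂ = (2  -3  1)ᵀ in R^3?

Form the matrix with v₁, v₂ as columns and reduce.
The echelon form has 2 nonzero rows, so the rank is 2.

2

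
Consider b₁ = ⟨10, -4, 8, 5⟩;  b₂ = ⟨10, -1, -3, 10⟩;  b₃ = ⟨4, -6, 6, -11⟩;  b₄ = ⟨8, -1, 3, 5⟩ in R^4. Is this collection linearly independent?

Row-reduce the matrix whose columns are b₁, b₂, b₃, b₄.
The reduction yields 4 nonzero rows, so the rank is 4.
Since rank = 4 (the number of vectors), the set is linearly independent.

linearly independent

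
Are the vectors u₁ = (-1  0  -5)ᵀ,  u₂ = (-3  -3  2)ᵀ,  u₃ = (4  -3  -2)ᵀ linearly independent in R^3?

The matrix [u₁|u₂|u₃] has determinant -117.
A nonzero determinant means the columns are linearly independent.

linearly independent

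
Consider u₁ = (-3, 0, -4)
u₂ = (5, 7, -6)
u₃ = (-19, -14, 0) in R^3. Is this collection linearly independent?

Form the 3×3 matrix with these as columns; its determinant is 0.
A zero determinant means the columns are linearly dependent.
Indeed 3u₁ - 2u₂ - u₃ = 0.

linearly dependent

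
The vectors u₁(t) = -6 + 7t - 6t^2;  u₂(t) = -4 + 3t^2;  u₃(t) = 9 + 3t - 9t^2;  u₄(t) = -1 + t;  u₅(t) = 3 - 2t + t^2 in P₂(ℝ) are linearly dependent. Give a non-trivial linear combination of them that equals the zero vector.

Pass to coordinate vectors relative to the basis {1, t, t^2}.
Set up α₁u₁ + … + α₅u₅ = 0 and solve the homogeneous system.
One solution (up to scaling) is (0, 3, 1, -3, 0).

3u₂ + u₃ - 3u₄ = 0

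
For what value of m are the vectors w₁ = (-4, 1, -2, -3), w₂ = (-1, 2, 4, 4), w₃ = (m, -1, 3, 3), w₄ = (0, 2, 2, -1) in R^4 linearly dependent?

The vectors are dependent exactly when the determinant of the matrix with rows w₁, w₂, w₃, w₄ vanishes.
Cofactor expansion gives det = 125 - 20*m.
Setting this to zero gives m = 25/4.

m = 25/4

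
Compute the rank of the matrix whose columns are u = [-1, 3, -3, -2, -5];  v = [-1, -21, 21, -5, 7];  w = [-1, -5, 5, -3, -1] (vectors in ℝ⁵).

Put the 5×3 matrix [u|v|w] into echelon form.
There are 2 pivot columns, so rank = 2.

rank 2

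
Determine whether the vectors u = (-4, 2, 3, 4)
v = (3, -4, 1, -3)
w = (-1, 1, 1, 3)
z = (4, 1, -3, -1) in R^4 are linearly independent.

linearly independent

Row-reduce the matrix whose columns are u, v, w, z.
The reduction yields 4 nonzero rows, so the rank is 4.
Since rank = 4 (the number of vectors), the set is linearly independent.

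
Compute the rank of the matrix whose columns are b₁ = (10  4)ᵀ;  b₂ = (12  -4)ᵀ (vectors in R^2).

rank 2

Row-reduce the 2×2 matrix with these as rows.
There are 2 pivot columns, so rank = 2.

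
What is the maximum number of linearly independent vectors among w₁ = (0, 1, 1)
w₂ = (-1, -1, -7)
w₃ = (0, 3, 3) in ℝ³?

2

Put the 3×3 matrix [w₁|w₂|w₃] into echelon form.
Reduction leaves 2 leading entries, giving rank 2.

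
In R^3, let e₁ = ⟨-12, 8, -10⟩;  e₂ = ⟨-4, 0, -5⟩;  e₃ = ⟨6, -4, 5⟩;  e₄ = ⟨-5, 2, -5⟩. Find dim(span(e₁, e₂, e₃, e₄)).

2

Apply Gaussian elimination to the matrix whose rows are e₁, e₂, e₃, e₄.
Exactly 2 pivots survive; hence the rank is 2.
(With 4 elements in a 3-dimensional space the rank is at most 3.)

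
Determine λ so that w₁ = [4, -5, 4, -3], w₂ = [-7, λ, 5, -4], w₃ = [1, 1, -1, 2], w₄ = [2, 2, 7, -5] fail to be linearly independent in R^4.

The vectors are dependent exactly when the determinant of the matrix with rows w₁, w₂, w₃, w₄ vanishes.
Expanding, det = 459 - 27*λ.
Solving 459 - 27*λ = 0 yields λ = 17.

λ = 17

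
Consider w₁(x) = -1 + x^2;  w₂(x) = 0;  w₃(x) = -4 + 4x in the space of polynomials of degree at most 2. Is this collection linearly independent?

linearly dependent

Take coordinates with respect to the standard basis {1, x, x^2}.
One of the vectors is the zero vector, so the set is linearly dependent.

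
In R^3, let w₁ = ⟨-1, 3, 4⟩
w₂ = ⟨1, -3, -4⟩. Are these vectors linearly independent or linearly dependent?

Place the vectors as rows of a 2×3 matrix and reduce to echelon form.
The reduction yields 1 nonzero row, so the rank is 1.
Since rank 1 < 2, the set is linearly dependent.
Indeed w₁ + w₂ = 0.

linearly dependent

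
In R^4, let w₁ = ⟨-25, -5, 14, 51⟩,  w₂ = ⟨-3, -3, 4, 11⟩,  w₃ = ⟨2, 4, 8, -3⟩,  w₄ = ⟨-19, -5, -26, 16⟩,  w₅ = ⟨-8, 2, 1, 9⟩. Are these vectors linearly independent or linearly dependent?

There are 5 vectors in a 4-dimensional space, so they cannot be linearly independent.

linearly dependent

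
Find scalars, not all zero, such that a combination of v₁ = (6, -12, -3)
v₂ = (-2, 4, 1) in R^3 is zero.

v₁ + 3v₂ = 0

Write the vectors as columns of a matrix and find a nonzero vector in its null space.
The free variable yields coefficients (1, 3) (any nonzero multiple also works).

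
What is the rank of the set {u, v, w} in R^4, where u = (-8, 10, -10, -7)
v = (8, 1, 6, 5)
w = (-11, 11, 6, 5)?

3

Row-reduce the 3×4 matrix with these as rows.
Reduction leaves 3 leading entries, giving rank 3.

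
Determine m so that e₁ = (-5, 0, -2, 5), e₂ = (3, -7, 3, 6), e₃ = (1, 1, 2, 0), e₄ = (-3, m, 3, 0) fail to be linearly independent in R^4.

The vectors are dependent exactly when the determinant of the matrix with rows e₁, e₂, e₃, e₄ vanishes.
Cofactor expansion gives det = 63*m - 531.
Solving 63*m - 531 = 0 yields m = 59/7.

m = 59/7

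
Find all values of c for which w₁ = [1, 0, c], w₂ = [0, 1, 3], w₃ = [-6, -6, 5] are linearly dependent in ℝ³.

The set is linearly dependent precisely when det[w₁; w₂; w₃] = 0.
The determinant works out to 6*c + 23.
This vanishes exactly when c = -23/6.

c = -23/6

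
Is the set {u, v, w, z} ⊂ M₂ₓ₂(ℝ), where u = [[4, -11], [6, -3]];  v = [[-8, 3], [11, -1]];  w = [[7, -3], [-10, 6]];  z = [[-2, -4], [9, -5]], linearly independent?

Take coordinates with respect to the standard basis {E₁₁, E₁₂, E₂₁, E₂₂}.
Form the 4×4 matrix with these as columns; its determinant is 11.
A nonzero determinant means the columns are linearly independent.

linearly independent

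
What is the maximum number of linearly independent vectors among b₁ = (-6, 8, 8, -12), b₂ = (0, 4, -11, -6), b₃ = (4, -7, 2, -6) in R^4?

3

Row-reduce the 3×4 matrix with these as rows.
Reduction leaves 3 leading entries, giving rank 3.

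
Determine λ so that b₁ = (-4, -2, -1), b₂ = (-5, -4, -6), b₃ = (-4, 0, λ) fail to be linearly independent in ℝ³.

λ = 16/3

Place the vectors as rows of a 3×3 matrix; dependence ⇔ determinant zero.
The determinant works out to 6*λ - 32.
Setting this to zero gives λ = 16/3.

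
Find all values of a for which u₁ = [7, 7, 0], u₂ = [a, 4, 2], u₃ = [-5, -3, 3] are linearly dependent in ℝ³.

The vectors are dependent exactly when the determinant of the matrix with rows u₁, u₂, u₃ vanishes.
Expanding, det = 56 - 21*a.
Solving 56 - 21*a = 0 yields a = 8/3.

a = 8/3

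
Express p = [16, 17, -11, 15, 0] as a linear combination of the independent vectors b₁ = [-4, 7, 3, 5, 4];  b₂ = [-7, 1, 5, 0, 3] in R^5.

Since b₁, b₂ are independent, the coefficients expressing p are uniquely determined by a linear system.
The system has the unique solution (α₁, α₂) = (3, -4).

p = 3b₁ - 4b₂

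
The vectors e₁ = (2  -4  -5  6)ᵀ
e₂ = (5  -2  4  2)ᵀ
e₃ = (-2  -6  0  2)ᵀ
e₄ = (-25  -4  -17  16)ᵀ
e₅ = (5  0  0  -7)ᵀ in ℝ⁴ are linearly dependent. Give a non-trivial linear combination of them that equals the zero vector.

Set up α₁e₁ + … + α₅e₅ = 0 and solve the homogeneous system.
A generator of the null space is (1, -3, 1, -1, -2).

e₁ - 3e₂ + e₃ - e₄ - 2e₅ = 0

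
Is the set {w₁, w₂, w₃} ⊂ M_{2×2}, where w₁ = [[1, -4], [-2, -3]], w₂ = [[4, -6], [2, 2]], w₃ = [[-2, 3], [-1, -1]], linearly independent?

Take coordinates with respect to the standard basis {E₁₁, E₁₂, E₂₁, E₂₂}.
One vector is a scalar multiple of another, so the set is dependent.

linearly dependent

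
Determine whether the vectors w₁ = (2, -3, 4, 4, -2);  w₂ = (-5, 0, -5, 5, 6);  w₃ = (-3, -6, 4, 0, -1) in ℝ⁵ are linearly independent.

Row-reduce the matrix whose columns are w₁, w₂, w₃.
The reduction yields 3 nonzero rows, so the rank is 3.
Since rank = 3 (the number of vectors), the set is linearly independent.

linearly independent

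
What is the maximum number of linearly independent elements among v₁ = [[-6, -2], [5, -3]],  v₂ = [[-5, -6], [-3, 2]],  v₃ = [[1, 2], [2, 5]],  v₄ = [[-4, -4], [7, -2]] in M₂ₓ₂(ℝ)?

Use coordinates relative to {E₁₁, E₁₂, E₂₁, E₂₂}.
Apply Gaussian elimination to the matrix whose rows are v₁, v₂, v₃, v₄.
Reduction leaves 4 leading entries, giving rank 4.

4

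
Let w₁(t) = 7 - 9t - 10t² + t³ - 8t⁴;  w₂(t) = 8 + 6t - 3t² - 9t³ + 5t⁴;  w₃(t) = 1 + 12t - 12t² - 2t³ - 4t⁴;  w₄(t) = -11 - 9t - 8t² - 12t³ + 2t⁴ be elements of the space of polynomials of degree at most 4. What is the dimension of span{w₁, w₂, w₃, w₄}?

dim = 4

Pass to coordinate vectors with respect to the basis {1, t, …, t⁴}.
Form the matrix with w₁, w₂, w₃, w₄ as columns and reduce.
Exactly 4 pivots survive; hence the rank is 4.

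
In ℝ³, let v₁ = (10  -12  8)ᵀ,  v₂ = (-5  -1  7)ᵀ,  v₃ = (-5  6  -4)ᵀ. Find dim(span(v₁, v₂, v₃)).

2

Row-reduce the 3×3 matrix with these as rows.
Exactly 2 pivots survive; hence the rank is 2.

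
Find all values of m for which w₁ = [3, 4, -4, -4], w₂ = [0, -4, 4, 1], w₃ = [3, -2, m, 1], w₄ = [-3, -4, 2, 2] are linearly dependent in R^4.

m = 11/2

Dependence holds iff the 4×4 matrix [w₁ w₂ w₃ w₄] is singular.
Expanding, det = 24*m - 132.
Solving 24*m - 132 = 0 yields m = 11/2.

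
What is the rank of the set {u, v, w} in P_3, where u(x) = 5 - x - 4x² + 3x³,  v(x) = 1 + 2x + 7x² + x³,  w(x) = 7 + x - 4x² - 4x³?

3

Represent each element by its coordinate vector in ℝ⁴.
Apply Gaussian elimination to the matrix whose rows are u, v, w.
Exactly 3 pivots survive; hence the rank is 3.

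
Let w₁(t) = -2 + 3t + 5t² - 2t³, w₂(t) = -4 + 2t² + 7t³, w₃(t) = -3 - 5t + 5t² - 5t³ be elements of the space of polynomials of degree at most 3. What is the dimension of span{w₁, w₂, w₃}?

3

Use coordinates relative to {1, t, …, t³}.
Apply Gaussian elimination to the matrix whose rows are w₁, w₂, w₃.
There are 3 pivot columns, so rank = 3.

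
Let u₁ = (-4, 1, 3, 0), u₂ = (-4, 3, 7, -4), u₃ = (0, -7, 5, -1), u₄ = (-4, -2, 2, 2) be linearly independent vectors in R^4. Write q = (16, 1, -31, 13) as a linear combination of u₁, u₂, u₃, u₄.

q = 2u₁ - 4u₂ - u₃ - 2u₄

Set up the augmented matrix [u₁ | u₂ | u₃ | u₄ | q] and row-reduce.
Row-reducing the augmented matrix gives the unique coefficients (a₁, …, a₄) = (2, -4, -1, -2).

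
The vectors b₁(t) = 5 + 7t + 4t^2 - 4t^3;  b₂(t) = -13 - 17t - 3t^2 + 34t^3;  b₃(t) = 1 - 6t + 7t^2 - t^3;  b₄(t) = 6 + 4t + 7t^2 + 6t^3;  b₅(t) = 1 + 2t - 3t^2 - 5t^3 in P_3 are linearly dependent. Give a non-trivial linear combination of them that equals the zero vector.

3b₁ + b₂ + b₃ - b₄ + 3b₅ = 0

Write each element as a vector in ℝ⁴ using {1, t, …, t^3}.
Set up α₁b₁ + … + α₅b₅ = 0 and solve the homogeneous system.
The free variable yields coefficients (3, 1, 1, -1, 3) (any nonzero multiple also works).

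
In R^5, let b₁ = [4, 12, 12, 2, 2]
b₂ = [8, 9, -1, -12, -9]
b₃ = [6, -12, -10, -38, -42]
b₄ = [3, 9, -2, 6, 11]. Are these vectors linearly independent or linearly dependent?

Place the vectors as rows of a 4×5 matrix and reduce to echelon form.
The reduction yields 3 nonzero rows, so the rank is 3.
Since rank 3 < 4, the set is linearly dependent.

linearly dependent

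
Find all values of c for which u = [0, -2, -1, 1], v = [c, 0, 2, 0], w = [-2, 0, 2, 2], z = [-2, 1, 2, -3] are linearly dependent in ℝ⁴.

The vectors are dependent exactly when the determinant of the matrix with rows u, v, w, z vanishes.
Cofactor expansion gives det = -16*c - 36.
Solving -16*c - 36 = 0 yields c = -9/4.

c = -9/4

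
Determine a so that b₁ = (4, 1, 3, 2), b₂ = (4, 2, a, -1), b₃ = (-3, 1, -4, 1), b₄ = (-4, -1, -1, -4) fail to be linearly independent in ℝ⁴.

The vectors are dependent exactly when the determinant of the matrix with rows b₁, b₂, b₃, b₄ vanishes.
Expanding, det = 14*a - 90.
Setting this to zero gives a = 45/7.

a = 45/7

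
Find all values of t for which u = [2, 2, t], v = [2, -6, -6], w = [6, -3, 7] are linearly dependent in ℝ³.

t = 22/3

The set is linearly dependent precisely when det[u; v; w] = 0.
Expanding, det = 30*t - 220.
This vanishes exactly when t = 22/3.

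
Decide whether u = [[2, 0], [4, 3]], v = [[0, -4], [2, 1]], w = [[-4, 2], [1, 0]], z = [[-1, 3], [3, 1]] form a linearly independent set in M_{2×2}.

linearly independent

Write each element as a coordinate vector in ℝ⁴ using {E₁₁, E₁₂, E₂₁, E₂₂}.
Form the 4×4 matrix with these as columns; its determinant is 78.
A nonzero determinant means the columns are linearly independent.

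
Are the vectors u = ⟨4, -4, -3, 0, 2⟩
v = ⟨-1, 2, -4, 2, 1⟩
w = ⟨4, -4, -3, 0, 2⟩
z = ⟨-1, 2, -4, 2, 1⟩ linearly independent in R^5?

Two of the vectors are equal, giving an immediate dependence.

linearly dependent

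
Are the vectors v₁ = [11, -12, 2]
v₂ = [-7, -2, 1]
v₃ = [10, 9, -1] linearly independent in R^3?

linearly independent

The matrix [v₁|v₂|v₃] has determinant -199.
A nonzero determinant means the columns are linearly independent.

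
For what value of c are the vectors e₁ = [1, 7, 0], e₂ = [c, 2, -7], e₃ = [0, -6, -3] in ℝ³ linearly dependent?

Place the vectors as rows of a 3×3 matrix; dependence ⇔ determinant zero.
Expanding, det = 21*c - 48.
Setting this to zero gives c = 16/7.

c = 16/7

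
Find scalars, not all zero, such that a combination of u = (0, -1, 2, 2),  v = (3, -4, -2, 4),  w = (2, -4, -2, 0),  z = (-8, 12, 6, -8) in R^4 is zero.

2v + w + z = 0

Solve the homogeneous system with u, v, w, z as columns by row-reducing the coefficient matrix.
The free variable yields coefficients (0, 2, 1, 1) (any nonzero multiple also works).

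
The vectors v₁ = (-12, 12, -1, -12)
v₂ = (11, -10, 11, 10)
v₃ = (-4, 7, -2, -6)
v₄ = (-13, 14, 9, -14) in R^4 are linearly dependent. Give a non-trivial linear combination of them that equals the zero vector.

2v₁ + v₂ - v₄ = 0

Solve the homogeneous system with v₁, v₂, v₃, v₄ as columns by row-reducing the coefficient matrix.
One solution (up to scaling) is (2, 1, 0, -1).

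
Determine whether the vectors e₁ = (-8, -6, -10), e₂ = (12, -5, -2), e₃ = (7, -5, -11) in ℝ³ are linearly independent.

linearly independent

Form the 3×3 matrix with these as columns; its determinant is -818.
A nonzero determinant means the columns are linearly independent.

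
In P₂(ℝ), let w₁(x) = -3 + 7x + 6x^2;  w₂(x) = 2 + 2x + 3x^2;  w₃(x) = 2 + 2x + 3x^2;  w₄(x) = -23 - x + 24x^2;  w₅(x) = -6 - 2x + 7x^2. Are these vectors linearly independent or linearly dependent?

Take coordinates with respect to the standard basis {1, x, x^2}.
There are 5 vectors in a 3-dimensional space, so they cannot be linearly independent.

linearly dependent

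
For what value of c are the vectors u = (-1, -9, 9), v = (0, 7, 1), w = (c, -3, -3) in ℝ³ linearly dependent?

Place the vectors as rows of a 3×3 matrix; dependence ⇔ determinant zero.
Cofactor expansion gives det = 18 - 72*c.
Solving 18 - 72*c = 0 yields c = 1/4.

c = 1/4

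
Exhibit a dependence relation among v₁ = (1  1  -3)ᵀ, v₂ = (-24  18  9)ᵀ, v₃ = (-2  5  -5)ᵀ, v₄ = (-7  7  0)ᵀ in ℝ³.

3v₁ + v₂ - 3v₄ = 0

Set up α₁v₁ + … + α₄v₄ = 0 and solve the homogeneous system.
The free variable yields coefficients (3, 1, 0, -3) (any nonzero multiple also works).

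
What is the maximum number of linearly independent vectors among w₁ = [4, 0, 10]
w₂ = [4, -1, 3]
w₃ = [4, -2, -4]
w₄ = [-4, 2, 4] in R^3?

Row-reduce the 4×3 matrix with these as rows.
Reduction leaves 2 leading entries, giving rank 2.
(With 4 elements in a 3-dimensional space the rank is at most 3.)

2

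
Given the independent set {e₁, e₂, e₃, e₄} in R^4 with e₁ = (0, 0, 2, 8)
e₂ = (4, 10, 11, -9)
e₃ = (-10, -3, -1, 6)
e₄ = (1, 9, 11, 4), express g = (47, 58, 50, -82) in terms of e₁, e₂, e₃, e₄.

Since e₁, e₂, e₃, e₄ are independent, the coefficients expressing g are uniquely determined by a linear system.
Back-substitution yields (c₁, …, c₄) = (-4, 4, -3, 1).

g = -4e₁ + 4e₂ - 3e₃ + e₄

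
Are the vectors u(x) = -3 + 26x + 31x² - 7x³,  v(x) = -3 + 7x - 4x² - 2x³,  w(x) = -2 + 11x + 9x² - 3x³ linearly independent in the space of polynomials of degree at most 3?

linearly dependent

Write each element as a coordinate vector in ℝ⁴ using {1, x, …, x³}.
Place the vectors as rows of a 3×4 matrix and reduce to echelon form.
The reduction yields 2 nonzero rows, so the rank is 2.
Since rank 2 < 3, the set is linearly dependent.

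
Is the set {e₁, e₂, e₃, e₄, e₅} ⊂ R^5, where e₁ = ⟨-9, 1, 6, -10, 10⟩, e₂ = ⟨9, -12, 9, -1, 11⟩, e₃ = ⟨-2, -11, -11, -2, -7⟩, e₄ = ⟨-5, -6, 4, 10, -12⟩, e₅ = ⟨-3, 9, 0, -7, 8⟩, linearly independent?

The matrix [e₁|e₂|e₃|e₄|e₅] has determinant -55134.
A nonzero determinant means the columns are linearly independent.

linearly independent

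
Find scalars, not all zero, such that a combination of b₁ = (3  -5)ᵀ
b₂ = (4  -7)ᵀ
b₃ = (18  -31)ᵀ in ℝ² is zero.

Row-reduce the matrix with b₁, b₂, b₃ as columns; the null space gives the coefficients.
A generator of the null space is (2, 3, -1).

2b₁ + 3b₂ - b₃ = 0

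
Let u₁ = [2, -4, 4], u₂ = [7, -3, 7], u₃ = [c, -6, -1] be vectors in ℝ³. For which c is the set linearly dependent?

c = -53/8

Dependence holds iff the 3×3 matrix [u₁ u₂ u₃] is singular.
The determinant works out to -16*c - 106.
Setting this to zero gives c = -53/8.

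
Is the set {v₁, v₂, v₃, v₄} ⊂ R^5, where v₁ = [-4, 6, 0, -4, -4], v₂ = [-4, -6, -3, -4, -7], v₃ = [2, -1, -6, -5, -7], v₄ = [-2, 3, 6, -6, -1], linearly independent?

Row-reduce the matrix whose columns are v₁, v₂, v₃, v₄.
The reduction yields 4 nonzero rows, so the rank is 4.
Since rank = 4 (the number of vectors), the set is linearly independent.

linearly independent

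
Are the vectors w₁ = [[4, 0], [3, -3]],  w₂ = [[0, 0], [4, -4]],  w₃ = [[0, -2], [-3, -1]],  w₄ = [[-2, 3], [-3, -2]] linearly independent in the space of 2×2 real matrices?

linearly independent

Take coordinates with respect to the standard basis {E₁₁, E₁₂, E₂₁, E₂₂}.
Place the vectors as rows of a 4×4 matrix and reduce to echelon form.
The reduction yields 4 nonzero rows, so the rank is 4.
Since rank = 4 (the number of vectors), the set is linearly independent.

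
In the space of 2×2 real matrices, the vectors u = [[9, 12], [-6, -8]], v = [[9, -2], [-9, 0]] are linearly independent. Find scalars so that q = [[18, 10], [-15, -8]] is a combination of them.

Take coordinate vectors relative to {E₁₁, E₁₂, E₂₁, E₂₂}.
Write q = α₁u + α₂v and equate components.
The system has the unique solution (α₁, α₂) = (1, 1).

q = u + v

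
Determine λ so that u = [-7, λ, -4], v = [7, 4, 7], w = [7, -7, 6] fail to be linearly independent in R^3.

Place the vectors as rows of a 3×3 matrix; dependence ⇔ determinant zero.
Cofactor expansion gives det = 7*λ - 203.
This vanishes exactly when λ = 29.

λ = 29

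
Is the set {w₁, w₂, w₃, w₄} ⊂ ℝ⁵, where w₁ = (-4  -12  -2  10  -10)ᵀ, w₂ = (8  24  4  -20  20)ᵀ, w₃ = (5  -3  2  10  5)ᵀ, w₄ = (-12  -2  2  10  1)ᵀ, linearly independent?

linearly dependent

One vector is a scalar multiple of another, so the set is dependent.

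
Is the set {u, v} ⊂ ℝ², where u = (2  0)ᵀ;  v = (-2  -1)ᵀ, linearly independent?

linearly independent

Place the vectors as rows of a 2×2 matrix and reduce to echelon form.
The reduction yields 2 nonzero rows, so the rank is 2.
Since rank = 2 (the number of vectors), the set is linearly independent.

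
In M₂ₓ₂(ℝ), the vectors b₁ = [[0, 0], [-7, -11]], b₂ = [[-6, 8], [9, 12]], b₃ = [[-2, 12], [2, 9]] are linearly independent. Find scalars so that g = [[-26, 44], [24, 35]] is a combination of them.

g = 2b₁ + 4b₂ + b₃

Identify each element with its coordinate vector in ℝ⁴ via {E₁₁, E₁₂, E₂₁, E₂₂}.
Write g = α₁b₁ + … + α₃b₃ and equate components.
Back-substitution yields (α₁, α₂, α₃) = (2, 4, 1).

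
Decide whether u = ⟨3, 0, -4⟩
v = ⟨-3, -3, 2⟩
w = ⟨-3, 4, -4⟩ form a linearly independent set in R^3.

The matrix [u|v|w] has determinant 96.
A nonzero determinant means the columns are linearly independent.

linearly independent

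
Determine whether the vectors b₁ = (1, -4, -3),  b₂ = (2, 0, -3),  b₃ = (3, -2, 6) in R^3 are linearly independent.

Row-reduce the matrix whose columns are b₁, b₂, b₃.
The reduction yields 3 nonzero rows, so the rank is 3.
Since rank = 3 (the number of vectors), the set is linearly independent.

linearly independent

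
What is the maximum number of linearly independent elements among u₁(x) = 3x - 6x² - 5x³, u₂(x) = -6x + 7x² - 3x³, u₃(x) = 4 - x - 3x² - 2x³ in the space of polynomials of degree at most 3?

3

Pass to coordinate vectors with respect to the basis {1, x, …, x³}.
Put the 4×3 matrix [u₁|u₂|u₃] into echelon form.
There are 3 pivot columns, so rank = 3.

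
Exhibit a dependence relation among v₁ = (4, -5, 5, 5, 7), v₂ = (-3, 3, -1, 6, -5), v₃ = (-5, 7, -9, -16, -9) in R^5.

2v₁ + v₂ + v₃ = 0

Solve the homogeneous system with v₁, v₂, v₃ as columns by row-reducing the coefficient matrix.
A generator of the null space is (2, 1, 1).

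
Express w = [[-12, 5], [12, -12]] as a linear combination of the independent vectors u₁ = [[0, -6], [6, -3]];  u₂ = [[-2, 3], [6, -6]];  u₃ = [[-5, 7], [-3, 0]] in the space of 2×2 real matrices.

w = 2u₁ + u₂ + 2u₃

Work in coordinates with respect to the standard basis {E₁₁, E₁₂, E₂₁, E₂₂}.
Since u₁, u₂, u₃ are independent, the coefficients expressing w are uniquely determined by a linear system.
Back-substitution yields (a₁, a₂, a₃) = (2, 1, 2).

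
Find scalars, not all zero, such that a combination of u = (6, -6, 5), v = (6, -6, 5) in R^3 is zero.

u - v = 0

Write the vectors as columns of a matrix and find a nonzero vector in its null space.
The free variable yields coefficients (1, -1) (any nonzero multiple also works).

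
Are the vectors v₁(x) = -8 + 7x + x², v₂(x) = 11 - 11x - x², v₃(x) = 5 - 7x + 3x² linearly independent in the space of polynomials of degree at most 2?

linearly independent

Take coordinates with respect to the standard basis {1, x, x²}.
Row-reduce the matrix whose columns are v₁, v₂, v₃.
The reduction yields 3 nonzero rows, so the rank is 3.
Since rank = 3 (the number of vectors), the set is linearly independent.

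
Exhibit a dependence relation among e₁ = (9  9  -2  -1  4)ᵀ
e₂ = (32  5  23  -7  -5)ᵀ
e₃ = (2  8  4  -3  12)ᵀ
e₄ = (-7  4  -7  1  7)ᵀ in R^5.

Row-reduce the matrix with e₁, e₂, e₃, e₄ as columns; the null space gives the coefficients.
One solution (up to scaling) is (1, -1, 1, -3).

e₁ - e₂ + e₃ - 3e₄ = 0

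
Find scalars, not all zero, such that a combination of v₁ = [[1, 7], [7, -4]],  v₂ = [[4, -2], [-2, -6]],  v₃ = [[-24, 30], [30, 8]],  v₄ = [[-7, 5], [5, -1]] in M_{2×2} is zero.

Take coordinates with respect to {E₁₁, E₁₂, E₂₁, E₂₂}.
Write the vectors as columns of a matrix and find a nonzero vector in its null space.
A generator of the null space is (2, -3, -1, 2).

2v₁ - 3v₂ - v₃ + 2v₄ = 0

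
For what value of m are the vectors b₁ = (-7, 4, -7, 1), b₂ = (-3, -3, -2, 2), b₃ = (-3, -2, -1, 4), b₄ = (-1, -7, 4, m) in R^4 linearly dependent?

m = 46/5

Place the vectors as rows of a 4×4 matrix; dependence ⇔ determinant zero.
Expanding, det = 40*m - 368.
Solving 40*m - 368 = 0 yields m = 46/5.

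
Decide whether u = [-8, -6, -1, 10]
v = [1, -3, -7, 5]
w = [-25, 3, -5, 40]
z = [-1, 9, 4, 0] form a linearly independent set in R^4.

The matrix [u|v|w|z] has determinant 0.
A zero determinant means the columns are linearly dependent.
Indeed 3u + 2v - w + 3z = 0.

linearly dependent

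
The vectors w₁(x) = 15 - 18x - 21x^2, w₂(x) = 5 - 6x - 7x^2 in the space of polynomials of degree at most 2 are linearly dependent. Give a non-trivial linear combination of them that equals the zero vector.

Write each element as a vector in ℝ³ using {1, x, x^2}.
Solve the homogeneous system with w₁, w₂ as columns by row-reducing the coefficient matrix.
The free variable yields coefficients (1, -3) (any nonzero multiple also works).

w₁ - 3w₂ = 0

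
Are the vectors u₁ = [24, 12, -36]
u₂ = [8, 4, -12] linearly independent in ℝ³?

linearly dependent

Place the vectors as rows of a 2×3 matrix and reduce to echelon form.
The reduction yields 1 nonzero row, so the rank is 1.
Since rank 1 < 2, the set is linearly dependent.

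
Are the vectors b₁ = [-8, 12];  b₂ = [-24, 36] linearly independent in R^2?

Row-reduce the matrix whose columns are b₁, b₂.
The reduction yields 1 nonzero row, so the rank is 1.
Since rank 1 < 2, the set is linearly dependent.
Indeed 3b₁ - b₂ = 0.

linearly dependent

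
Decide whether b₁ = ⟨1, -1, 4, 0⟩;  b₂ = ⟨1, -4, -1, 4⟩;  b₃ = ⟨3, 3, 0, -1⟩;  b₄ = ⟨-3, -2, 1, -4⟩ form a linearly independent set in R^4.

Form the 4×4 matrix with these as columns; its determinant is -256.
A nonzero determinant means the columns are linearly independent.

linearly independent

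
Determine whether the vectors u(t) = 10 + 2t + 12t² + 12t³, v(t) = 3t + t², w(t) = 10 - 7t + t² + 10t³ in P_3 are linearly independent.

Write each element as a coordinate vector in ℝ⁴ using {1, t, …, t³}.
Row-reduce the matrix whose columns are u, v, w.
The reduction yields 3 nonzero rows, so the rank is 3.
Since rank = 3 (the number of vectors), the set is linearly independent.

linearly independent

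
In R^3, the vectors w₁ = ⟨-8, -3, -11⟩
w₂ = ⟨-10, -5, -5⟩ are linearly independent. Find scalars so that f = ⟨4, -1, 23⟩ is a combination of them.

f = -3w₁ + 2w₂

Set up the augmented matrix [w₁ | w₂ | f] and row-reduce.
Row-reducing the augmented matrix gives the unique coefficients (a₁, a₂) = (-3, 2).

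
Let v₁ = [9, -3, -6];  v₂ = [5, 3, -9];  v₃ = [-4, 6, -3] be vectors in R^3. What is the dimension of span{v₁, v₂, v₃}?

dim = 2

Form the matrix with v₁, v₂, v₃ as columns and reduce.
There are 2 pivot columns, so rank = 2.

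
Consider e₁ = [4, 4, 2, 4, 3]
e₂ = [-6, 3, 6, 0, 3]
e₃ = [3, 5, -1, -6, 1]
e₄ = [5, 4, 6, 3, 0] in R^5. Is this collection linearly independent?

Row-reduce the matrix whose columns are e₁, e₂, e₃, e₄.
The reduction yields 4 nonzero rows, so the rank is 4.
Since rank = 4 (the number of vectors), the set is linearly independent.

linearly independent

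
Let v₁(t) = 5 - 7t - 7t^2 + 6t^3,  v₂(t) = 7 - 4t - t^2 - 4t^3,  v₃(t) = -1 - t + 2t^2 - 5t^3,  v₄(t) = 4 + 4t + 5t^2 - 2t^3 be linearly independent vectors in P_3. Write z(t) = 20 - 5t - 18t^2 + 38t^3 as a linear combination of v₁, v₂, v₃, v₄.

z = 3v₁ - v₂ - 4v₃ + 2v₄

Work in coordinates with respect to the standard basis {1, t, …, t^3}.
Write z = c₁v₁ + … + c₄v₄ and equate components.
Row-reducing the augmented matrix gives the unique coefficients (c₁, …, c₄) = (3, -1, -4, 2).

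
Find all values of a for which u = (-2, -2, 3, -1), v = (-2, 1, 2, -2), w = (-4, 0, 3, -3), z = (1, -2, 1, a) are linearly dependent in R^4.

a = 6/5

The set is linearly dependent precisely when det[u; v; w; z] = 0.
Cofactor expansion gives det = 10*a - 12.
Solving 10*a - 12 = 0 yields a = 6/5.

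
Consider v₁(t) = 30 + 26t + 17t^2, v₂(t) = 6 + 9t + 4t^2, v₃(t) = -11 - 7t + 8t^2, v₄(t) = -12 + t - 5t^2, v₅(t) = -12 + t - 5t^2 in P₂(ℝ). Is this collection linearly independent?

linearly dependent

Take coordinates with respect to the standard basis {1, t, t^2}.
There are 5 vectors in a 3-dimensional space, so they cannot be linearly independent.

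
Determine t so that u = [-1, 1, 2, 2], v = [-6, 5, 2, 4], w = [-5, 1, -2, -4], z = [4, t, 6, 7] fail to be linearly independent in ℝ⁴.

Place the vectors as rows of a 4×4 matrix; dependence ⇔ determinant zero.
Expanding, det = -44*t - 8.
Solving -44*t - 8 = 0 yields t = -2/11.

t = -2/11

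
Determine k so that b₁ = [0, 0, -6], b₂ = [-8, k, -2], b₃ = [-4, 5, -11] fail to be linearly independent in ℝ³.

Dependence holds iff the 3×3 matrix [b₁ b₂ b₃] is singular.
Expanding, det = 240 - 24*k.
Solving 240 - 24*k = 0 yields k = 10.

k = 10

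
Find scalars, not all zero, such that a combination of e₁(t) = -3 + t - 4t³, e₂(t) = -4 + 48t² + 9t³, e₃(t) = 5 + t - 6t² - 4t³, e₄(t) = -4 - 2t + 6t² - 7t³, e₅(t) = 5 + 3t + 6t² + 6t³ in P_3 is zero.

Take coordinates with respect to {1, t, …, t³}.
Row-reduce the matrix with e₁, e₂, e₃, e₄, e₅ as columns; the null space gives the coefficients.
One solution (up to scaling) is (1, 1, 2, -3, -3).

e₁ + e₂ + 2e₃ - 3e₄ - 3e₅ = 0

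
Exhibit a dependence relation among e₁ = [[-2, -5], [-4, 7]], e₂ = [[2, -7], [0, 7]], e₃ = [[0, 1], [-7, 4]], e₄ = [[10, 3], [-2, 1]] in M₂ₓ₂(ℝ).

3e₁ - 2e₂ - 2e₃ + e₄ = 0

Pass to coordinate vectors relative to the basis {E₁₁, E₁₂, E₂₁, E₂₂}.
Solve the homogeneous system with e₁, e₂, e₃, e₄ as columns by row-reducing the coefficient matrix.
The free variable yields coefficients (3, -2, -2, 1) (any nonzero multiple also works).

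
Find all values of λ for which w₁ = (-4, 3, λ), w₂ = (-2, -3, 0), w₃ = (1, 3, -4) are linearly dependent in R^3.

λ = -24

Dependence holds iff the 3×3 matrix [w₁ w₂ w₃] is singular.
Expanding, det = -3*λ - 72.
Solving -3*λ - 72 = 0 yields λ = -24.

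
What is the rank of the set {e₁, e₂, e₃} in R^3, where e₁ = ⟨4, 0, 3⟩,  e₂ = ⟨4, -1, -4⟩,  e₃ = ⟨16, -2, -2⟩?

rank 2

Form the matrix with e₁, e₂, e₃ as columns and reduce.
Exactly 2 pivots survive; hence the rank is 2.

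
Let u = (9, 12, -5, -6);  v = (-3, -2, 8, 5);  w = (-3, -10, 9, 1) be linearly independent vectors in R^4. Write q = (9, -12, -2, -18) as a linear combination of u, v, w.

q = u - 3v + 3w

Solve the system with u, v, w as columns and q as the right-hand side.
The system has the unique solution (α₁, α₂, α₃) = (1, -3, 3).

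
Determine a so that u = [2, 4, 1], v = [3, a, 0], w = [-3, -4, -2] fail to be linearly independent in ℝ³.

Dependence holds iff the 3×3 matrix [u v w] is singular.
The determinant works out to 12 - a.
Setting this to zero gives a = 12.

a = 12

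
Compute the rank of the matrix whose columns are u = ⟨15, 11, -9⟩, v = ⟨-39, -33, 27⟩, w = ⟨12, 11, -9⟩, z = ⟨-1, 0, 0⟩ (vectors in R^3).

2

Form the matrix with u, v, w, z as columns and reduce.
Exactly 2 pivots survive; hence the rank is 2.
(With 4 elements in a 3-dimensional space the rank is at most 3.)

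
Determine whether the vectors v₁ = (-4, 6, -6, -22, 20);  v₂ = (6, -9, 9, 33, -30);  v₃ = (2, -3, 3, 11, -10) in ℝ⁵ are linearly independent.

linearly dependent

Row-reduce the matrix whose columns are v₁, v₂, v₃.
The reduction yields 1 nonzero row, so the rank is 1.
Since rank 1 < 3, the set is linearly dependent.
Indeed 3v₁ + 2v₂ = 0.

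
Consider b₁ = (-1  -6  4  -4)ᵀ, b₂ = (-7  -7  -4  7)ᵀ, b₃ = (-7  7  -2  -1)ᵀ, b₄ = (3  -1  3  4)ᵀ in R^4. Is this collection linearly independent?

linearly independent

Form the 4×4 matrix with these as columns; its determinant is -3872.
A nonzero determinant means the columns are linearly independent.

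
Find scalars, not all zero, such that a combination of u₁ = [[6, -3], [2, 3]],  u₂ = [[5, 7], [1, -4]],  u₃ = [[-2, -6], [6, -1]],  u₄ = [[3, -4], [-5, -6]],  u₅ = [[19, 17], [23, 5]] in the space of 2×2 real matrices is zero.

2u₁ + 3u₂ + u₃ - 2u₄ - u₅ = 0

Pass to coordinate vectors relative to the basis {E₁₁, E₁₂, E₂₁, E₂₂}.
Solve the homogeneous system with u₁, u₂, u₃, u₄, u₅ as columns by row-reducing the coefficient matrix.
The free variable yields coefficients (2, 3, 1, -2, -1) (any nonzero multiple also works).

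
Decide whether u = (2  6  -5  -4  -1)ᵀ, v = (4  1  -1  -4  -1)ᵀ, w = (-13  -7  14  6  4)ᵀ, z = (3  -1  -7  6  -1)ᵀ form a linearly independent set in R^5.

linearly dependent

Row-reduce the matrix whose columns are u, v, w, z.
The reduction yields 3 nonzero rows, so the rank is 3.
Since rank 3 < 4, the set is linearly dependent.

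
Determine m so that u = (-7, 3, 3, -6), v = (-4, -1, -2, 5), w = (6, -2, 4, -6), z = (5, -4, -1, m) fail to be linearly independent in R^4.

m = 45/11

Place the vectors as rows of a 4×4 matrix; dependence ⇔ determinant zero.
Expanding, det = 110*m - 450.
Solving 110*m - 450 = 0 yields m = 45/11.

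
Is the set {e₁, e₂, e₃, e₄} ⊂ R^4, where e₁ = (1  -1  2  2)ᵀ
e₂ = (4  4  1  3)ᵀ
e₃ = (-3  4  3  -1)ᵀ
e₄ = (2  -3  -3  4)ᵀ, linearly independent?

Place the vectors as rows of a 4×4 matrix and reduce to echelon form.
The reduction yields 4 nonzero rows, so the rank is 4.
Since rank = 4 (the number of vectors), the set is linearly independent.

linearly independent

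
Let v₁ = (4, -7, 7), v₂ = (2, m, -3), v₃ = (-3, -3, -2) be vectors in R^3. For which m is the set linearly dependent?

The vectors are dependent exactly when the determinant of the matrix with rows v₁, v₂, v₃ vanishes.
Expanding, det = 13*m - 169.
This vanishes exactly when m = 13.

m = 13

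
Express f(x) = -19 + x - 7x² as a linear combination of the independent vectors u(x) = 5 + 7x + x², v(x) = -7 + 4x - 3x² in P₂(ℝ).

f = -u + 2v

Take coordinate vectors relative to {1, x, x²}.
Write f = c₁u + c₂v and equate components.
Back-substitution yields (c₁, c₂) = (-1, 2).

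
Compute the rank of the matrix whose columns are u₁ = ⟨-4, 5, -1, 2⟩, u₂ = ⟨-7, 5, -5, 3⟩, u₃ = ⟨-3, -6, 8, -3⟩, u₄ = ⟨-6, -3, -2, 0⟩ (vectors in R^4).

Form the matrix with u₁, u₂, u₃, u₄ as columns and reduce.
There are 3 pivot columns, so rank = 3.

rank 3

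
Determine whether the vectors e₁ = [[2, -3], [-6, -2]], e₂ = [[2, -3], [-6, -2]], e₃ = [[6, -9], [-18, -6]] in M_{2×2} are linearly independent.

Take coordinates with respect to the standard basis {E₁₁, E₁₂, E₂₁, E₂₂}.
Row-reduce the matrix whose columns are e₁, e₂, e₃.
The reduction yields 1 nonzero row, so the rank is 1.
Since rank 1 < 3, the set is linearly dependent.
Indeed e₁ - e₂ = 0.

linearly dependent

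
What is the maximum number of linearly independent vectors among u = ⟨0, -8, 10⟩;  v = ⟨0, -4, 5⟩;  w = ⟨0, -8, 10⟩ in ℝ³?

Row-reduce the 3×3 matrix with these as rows.
Exactly 1 pivot survives; hence the rank is 1.

1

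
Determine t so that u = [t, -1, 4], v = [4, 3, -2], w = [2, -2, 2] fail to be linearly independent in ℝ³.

t = 22

Place the vectors as rows of a 3×3 matrix; dependence ⇔ determinant zero.
Cofactor expansion gives det = 2*t - 44.
This vanishes exactly when t = 22.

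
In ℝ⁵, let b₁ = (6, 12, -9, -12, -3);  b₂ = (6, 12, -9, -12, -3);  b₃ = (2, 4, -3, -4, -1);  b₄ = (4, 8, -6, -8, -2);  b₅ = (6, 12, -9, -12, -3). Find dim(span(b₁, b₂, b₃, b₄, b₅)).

dim = 1

Row-reduce the 5×5 matrix with these as rows.
Reduction leaves 1 leading entry, giving rank 1.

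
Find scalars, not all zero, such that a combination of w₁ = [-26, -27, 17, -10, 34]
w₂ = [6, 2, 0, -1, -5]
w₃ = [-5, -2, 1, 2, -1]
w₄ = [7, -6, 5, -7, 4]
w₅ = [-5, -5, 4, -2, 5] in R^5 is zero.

w₁ + 3w₂ - w₄ - 3w₅ = 0

Write the vectors as columns of a matrix and find a nonzero vector in its null space.
One solution (up to scaling) is (1, 3, 0, -1, -3).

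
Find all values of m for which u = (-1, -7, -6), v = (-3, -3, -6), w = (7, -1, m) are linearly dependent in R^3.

m = 26/3

The vectors are dependent exactly when the determinant of the matrix with rows u, v, w vanishes.
Cofactor expansion gives det = 156 - 18*m.
Setting this to zero gives m = 26/3.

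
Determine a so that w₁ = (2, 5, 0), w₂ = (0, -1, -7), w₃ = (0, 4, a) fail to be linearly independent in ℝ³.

The vectors are dependent exactly when the determinant of the matrix with rows w₁, w₂, w₃ vanishes.
Expanding, det = 56 - 2*a.
Solving 56 - 2*a = 0 yields a = 28.

a = 28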